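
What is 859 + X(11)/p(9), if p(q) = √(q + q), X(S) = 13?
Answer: 859 + 13*√2/6 ≈ 862.06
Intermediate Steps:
p(q) = √2*√q (p(q) = √(2*q) = √2*√q)
859 + X(11)/p(9) = 859 + 13/((√2*√9)) = 859 + 13/((√2*3)) = 859 + 13/((3*√2)) = 859 + 13*(√2/6) = 859 + 13*√2/6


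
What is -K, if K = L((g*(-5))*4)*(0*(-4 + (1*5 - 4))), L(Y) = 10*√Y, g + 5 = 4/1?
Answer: 0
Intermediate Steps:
g = -1 (g = -5 + 4/1 = -5 + 4*1 = -5 + 4 = -1)
K = 0 (K = (10*√(-1*(-5)*4))*(0*(-4 + (1*5 - 4))) = (10*√(5*4))*(0*(-4 + (5 - 4))) = (10*√20)*(0*(-4 + 1)) = (10*(2*√5))*(0*(-3)) = (20*√5)*0 = 0)
-K = -1*0 = 0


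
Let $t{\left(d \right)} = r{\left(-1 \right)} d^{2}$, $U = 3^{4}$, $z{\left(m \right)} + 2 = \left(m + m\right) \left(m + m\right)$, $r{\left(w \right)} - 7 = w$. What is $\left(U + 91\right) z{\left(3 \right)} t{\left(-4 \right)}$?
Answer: $561408$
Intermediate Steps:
$r{\left(w \right)} = 7 + w$
$z{\left(m \right)} = -2 + 4 m^{2}$ ($z{\left(m \right)} = -2 + \left(m + m\right) \left(m + m\right) = -2 + 2 m 2 m = -2 + 4 m^{2}$)
$U = 81$
$t{\left(d \right)} = 6 d^{2}$ ($t{\left(d \right)} = \left(7 - 1\right) d^{2} = 6 d^{2}$)
$\left(U + 91\right) z{\left(3 \right)} t{\left(-4 \right)} = \left(81 + 91\right) \left(-2 + 4 \cdot 3^{2}\right) 6 \left(-4\right)^{2} = 172 \left(-2 + 4 \cdot 9\right) 6 \cdot 16 = 172 \left(-2 + 36\right) 96 = 172 \cdot 34 \cdot 96 = 172 \cdot 3264 = 561408$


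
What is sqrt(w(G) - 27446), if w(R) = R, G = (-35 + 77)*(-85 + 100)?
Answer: 8*I*sqrt(419) ≈ 163.76*I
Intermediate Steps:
G = 630 (G = 42*15 = 630)
sqrt(w(G) - 27446) = sqrt(630 - 27446) = sqrt(-26816) = 8*I*sqrt(419)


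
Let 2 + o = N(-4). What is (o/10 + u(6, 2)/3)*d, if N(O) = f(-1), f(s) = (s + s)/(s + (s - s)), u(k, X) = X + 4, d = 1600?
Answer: 3200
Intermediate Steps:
u(k, X) = 4 + X
f(s) = 2 (f(s) = (2*s)/(s + 0) = (2*s)/s = 2)
N(O) = 2
o = 0 (o = -2 + 2 = 0)
(o/10 + u(6, 2)/3)*d = (0/10 + (4 + 2)/3)*1600 = (0*(⅒) + 6*(⅓))*1600 = (0 + 2)*1600 = 2*1600 = 3200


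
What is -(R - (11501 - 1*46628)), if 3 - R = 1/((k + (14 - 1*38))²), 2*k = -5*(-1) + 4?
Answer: -53432726/1521 ≈ -35130.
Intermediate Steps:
k = 9/2 (k = (-5*(-1) + 4)/2 = (5 + 4)/2 = (½)*9 = 9/2 ≈ 4.5000)
R = 4559/1521 (R = 3 - 1/((9/2 + (14 - 1*38))²) = 3 - 1/((9/2 + (14 - 38))²) = 3 - 1/((9/2 - 24)²) = 3 - 1/((-39/2)²) = 3 - 1/1521/4 = 3 - 1*4/1521 = 3 - 4/1521 = 4559/1521 ≈ 2.9974)
-(R - (11501 - 1*46628)) = -(4559/1521 - (11501 - 1*46628)) = -(4559/1521 - (11501 - 46628)) = -(4559/1521 - 1*(-35127)) = -(4559/1521 + 35127) = -1*53432726/1521 = -53432726/1521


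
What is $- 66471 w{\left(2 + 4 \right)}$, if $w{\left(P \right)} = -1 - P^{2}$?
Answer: $2459427$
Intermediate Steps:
$- 66471 w{\left(2 + 4 \right)} = - 66471 \left(-1 - \left(2 + 4\right)^{2}\right) = - 66471 \left(-1 - 6^{2}\right) = - 66471 \left(-1 - 36\right) = \left(-66471\right) \left(-37\right) = 2459427$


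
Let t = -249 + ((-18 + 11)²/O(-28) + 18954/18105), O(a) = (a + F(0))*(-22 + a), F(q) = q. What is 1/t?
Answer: -241400/59847431 ≈ -0.0040336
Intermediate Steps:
O(a) = a*(-22 + a) (O(a) = (a + 0)*(-22 + a) = a*(-22 + a))
t = -59847431/241400 (t = -249 + ((-18 + 11)²/((-28*(-22 - 28))) + 18954/18105) = -249 + ((-7)²/((-28*(-50))) + 18954*(1/18105)) = -249 + (49/1400 + 6318/6035) = -249 + (49*(1/1400) + 6318/6035) = -249 + (7/200 + 6318/6035) = -249 + 261169/241400 = -59847431/241400 ≈ -247.92)
1/t = 1/(-59847431/241400) = -241400/59847431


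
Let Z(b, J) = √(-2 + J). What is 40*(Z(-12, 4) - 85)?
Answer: -3400 + 40*√2 ≈ -3343.4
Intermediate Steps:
40*(Z(-12, 4) - 85) = 40*(√(-2 + 4) - 85) = 40*(√2 - 85) = 40*(-85 + √2) = -3400 + 40*√2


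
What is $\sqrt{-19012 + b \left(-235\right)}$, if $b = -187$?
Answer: $\sqrt{24933} \approx 157.9$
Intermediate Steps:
$\sqrt{-19012 + b \left(-235\right)} = \sqrt{-19012 - -43945} = \sqrt{-19012 + 43945} = \sqrt{24933}$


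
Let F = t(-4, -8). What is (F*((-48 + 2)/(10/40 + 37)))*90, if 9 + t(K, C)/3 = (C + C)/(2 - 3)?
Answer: -347760/149 ≈ -2334.0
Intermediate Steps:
t(K, C) = -27 - 6*C (t(K, C) = -27 + 3*((C + C)/(2 - 3)) = -27 + 3*((2*C)/(-1)) = -27 + 3*((2*C)*(-1)) = -27 + 3*(-2*C) = -27 - 6*C)
F = 21 (F = -27 - 6*(-8) = -27 + 48 = 21)
(F*((-48 + 2)/(10/40 + 37)))*90 = (21*((-48 + 2)/(10/40 + 37)))*90 = (21*(-46/(10*(1/40) + 37)))*90 = (21*(-46/(¼ + 37)))*90 = (21*(-46/149/4))*90 = (21*(-46*4/149))*90 = (21*(-184/149))*90 = -3864/149*90 = -347760/149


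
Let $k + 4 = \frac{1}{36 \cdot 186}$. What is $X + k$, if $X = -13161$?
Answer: $- \frac{88152839}{6696} \approx -13165.0$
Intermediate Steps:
$k = - \frac{26783}{6696}$ ($k = -4 + \frac{1}{36 \cdot 186} = -4 + \frac{1}{6696} = - \frac{26783}{6696} \approx -3.9999$)
$X + k = -13161 - \frac{26783}{6696} = - \frac{88152839}{6696}$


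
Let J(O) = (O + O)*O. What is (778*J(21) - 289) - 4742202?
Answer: -4056295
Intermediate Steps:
J(O) = 2*O**2 (J(O) = (2*O)*O = 2*O**2)
(778*J(21) - 289) - 4742202 = (778*(2*21**2) - 289) - 4742202 = (778*(2*441) - 289) - 4742202 = (778*882 - 289) - 4742202 = (686196 - 289) - 4742202 = 685907 - 4742202 = -4056295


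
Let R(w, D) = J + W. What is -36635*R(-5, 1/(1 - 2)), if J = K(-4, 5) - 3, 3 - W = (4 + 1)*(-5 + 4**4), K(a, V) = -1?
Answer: 46013560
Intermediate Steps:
W = -1252 (W = 3 - (4 + 1)*(-5 + 4**4) = 3 - 5*(-5 + 256) = 3 - 5*251 = 3 - 1*1255 = 3 - 1255 = -1252)
J = -4 (J = -1 - 3 = -4)
R(w, D) = -1256 (R(w, D) = -4 - 1252 = -1256)
-36635*R(-5, 1/(1 - 2)) = -36635*(-1256) = 46013560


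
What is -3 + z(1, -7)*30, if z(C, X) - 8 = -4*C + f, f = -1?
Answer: 87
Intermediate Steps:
z(C, X) = 7 - 4*C (z(C, X) = 8 + (-4*C - 1) = 8 + (-1 - 4*C) = 7 - 4*C)
-3 + z(1, -7)*30 = -3 + (7 - 4*1)*30 = -3 + (7 - 4)*30 = -3 + 3*30 = -3 + 90 = 87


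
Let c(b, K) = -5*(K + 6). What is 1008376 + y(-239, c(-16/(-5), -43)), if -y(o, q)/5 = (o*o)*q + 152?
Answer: -51829309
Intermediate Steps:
c(b, K) = -30 - 5*K (c(b, K) = -5*(6 + K) = -30 - 5*K)
y(o, q) = -760 - 5*q*o**2 (y(o, q) = -5*((o*o)*q + 152) = -5*(o**2*q + 152) = -5*(q*o**2 + 152) = -5*(152 + q*o**2) = -760 - 5*q*o**2)
1008376 + y(-239, c(-16/(-5), -43)) = 1008376 + (-760 - 5*(-30 - 5*(-43))*(-239)**2) = 1008376 + (-760 - 5*(-30 + 215)*57121) = 1008376 + (-760 - 5*185*57121) = 1008376 + (-760 - 52836925) = 1008376 - 52837685 = -51829309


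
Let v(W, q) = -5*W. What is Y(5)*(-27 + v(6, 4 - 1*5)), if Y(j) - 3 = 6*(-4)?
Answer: 1197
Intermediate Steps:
Y(j) = -21 (Y(j) = 3 + 6*(-4) = 3 - 24 = -21)
Y(5)*(-27 + v(6, 4 - 1*5)) = -21*(-27 - 5*6) = -21*(-27 - 30) = -21*(-57) = 1197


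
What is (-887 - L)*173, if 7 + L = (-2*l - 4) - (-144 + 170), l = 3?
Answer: -146012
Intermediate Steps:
L = -43 (L = -7 + ((-2*3 - 4) - (-144 + 170)) = -7 + ((-6 - 4) - 1*26) = -7 + (-10 - 26) = -7 - 36 = -43)
(-887 - L)*173 = (-887 - 1*(-43))*173 = (-887 + 43)*173 = -844*173 = -146012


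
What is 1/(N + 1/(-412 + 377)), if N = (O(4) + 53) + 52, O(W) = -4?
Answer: 35/3534 ≈ 0.0099038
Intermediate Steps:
N = 101 (N = (-4 + 53) + 52 = 49 + 52 = 101)
1/(N + 1/(-412 + 377)) = 1/(101 + 1/(-412 + 377)) = 1/(101 + 1/(-35)) = 1/(101 - 1/35) = 1/(3534/35) = 35/3534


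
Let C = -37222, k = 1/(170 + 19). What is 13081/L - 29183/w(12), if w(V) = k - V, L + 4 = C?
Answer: 205293587035/84391342 ≈ 2432.6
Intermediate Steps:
k = 1/189 ≈ 0.0052910
L = -37226 (L = -4 - 37222 = -37226)
w(V) = 1/189 - V
13081/L - 29183/w(12) = 13081/(-37226) - 29183/(1/189 - 1*12) = 13081*(-1/37226) - 29183/(1/189 - 12) = -13081/37226 - 29183/(-2267/189) = -13081/37226 - 29183*(-189/2267) = -13081/37226 + 5515587/2267 = 205293587035/84391342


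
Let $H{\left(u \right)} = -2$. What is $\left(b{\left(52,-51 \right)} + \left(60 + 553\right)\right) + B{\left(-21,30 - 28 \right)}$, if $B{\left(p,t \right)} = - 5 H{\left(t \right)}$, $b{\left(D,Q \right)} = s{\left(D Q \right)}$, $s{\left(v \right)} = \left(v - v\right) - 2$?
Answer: $621$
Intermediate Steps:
$s{\left(v \right)} = -2$ ($s{\left(v \right)} = 0 - 2 = -2$)
$b{\left(D,Q \right)} = -2$
$B{\left(p,t \right)} = 10$ ($B{\left(p,t \right)} = \left(-5\right) \left(-2\right) = 10$)
$\left(b{\left(52,-51 \right)} + \left(60 + 553\right)\right) + B{\left(-21,30 - 28 \right)} = \left(-2 + \left(60 + 553\right)\right) + 10 = \left(-2 + 613\right) + 10 = 611 + 10 = 621$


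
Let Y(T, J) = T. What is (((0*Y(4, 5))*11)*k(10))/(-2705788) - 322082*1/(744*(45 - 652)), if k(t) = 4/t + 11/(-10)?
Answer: 161041/225804 ≈ 0.71319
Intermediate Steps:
k(t) = -11/10 + 4/t (k(t) = 4/t + 11*(-⅒) = 4/t - 11/10 = -11/10 + 4/t)
(((0*Y(4, 5))*11)*k(10))/(-2705788) - 322082*1/(744*(45 - 652)) = (((0*4)*11)*(-11/10 + 4/10))/(-2705788) - 322082*1/(744*(45 - 652)) = ((0*11)*(-11/10 + 4*(⅒)))*(-1/2705788) - 322082/(744*(-607)) = (0*(-11/10 + ⅖))*(-1/2705788) - 322082/(-451608) = (0*(-7/10))*(-1/2705788) - 322082*(-1/451608) = 0*(-1/2705788) + 161041/225804 = 0 + 161041/225804 = 161041/225804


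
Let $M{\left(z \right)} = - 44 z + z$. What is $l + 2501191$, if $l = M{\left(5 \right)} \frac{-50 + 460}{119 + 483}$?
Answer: $\frac{17507312}{7} \approx 2.501 \cdot 10^{6}$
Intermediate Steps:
$M{\left(z \right)} = - 43 z$
$l = - \frac{1025}{7}$ ($l = \left(-43\right) 5 \frac{-50 + 460}{119 + 483} = - 215 \cdot \frac{410}{602} = - 215 \cdot 410 \cdot \frac{1}{602} = \left(-215\right) \frac{205}{301} = - \frac{1025}{7} \approx -146.43$)
$l + 2501191 = - \frac{1025}{7} + 2501191 = \frac{17507312}{7}$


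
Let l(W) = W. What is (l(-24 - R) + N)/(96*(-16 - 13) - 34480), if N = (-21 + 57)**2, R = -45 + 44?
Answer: -1273/37264 ≈ -0.034162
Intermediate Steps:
R = -1
N = 1296 (N = 36**2 = 1296)
(l(-24 - R) + N)/(96*(-16 - 13) - 34480) = ((-24 - 1*(-1)) + 1296)/(96*(-16 - 13) - 34480) = ((-24 + 1) + 1296)/(96*(-29) - 34480) = (-23 + 1296)/(-2784 - 34480) = 1273/(-37264) = 1273*(-1/37264) = -1273/37264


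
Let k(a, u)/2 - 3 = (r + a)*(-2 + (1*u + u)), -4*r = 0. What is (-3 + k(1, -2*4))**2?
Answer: 1089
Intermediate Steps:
r = 0 (r = -1/4*0 = 0)
k(a, u) = 6 + 2*a*(-2 + 2*u) (k(a, u) = 6 + 2*((0 + a)*(-2 + (1*u + u))) = 6 + 2*(a*(-2 + (u + u))) = 6 + 2*(a*(-2 + 2*u)) = 6 + 2*a*(-2 + 2*u))
(-3 + k(1, -2*4))**2 = (-3 + (6 - 4*1 + 4*1*(-2*4)))**2 = (-3 + (6 - 4 + 4*1*(-1*8)))**2 = (-3 + (6 - 4 + 4*1*(-8)))**2 = (-3 + (6 - 4 - 32))**2 = (-3 - 30)**2 = (-33)**2 = 1089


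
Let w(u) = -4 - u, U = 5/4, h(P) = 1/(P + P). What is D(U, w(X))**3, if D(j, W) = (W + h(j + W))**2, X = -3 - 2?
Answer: 1771561/531441 ≈ 3.3335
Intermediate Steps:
h(P) = 1/(2*P)
X = -5
U = 5/4 (U = 5*(1/4) = 5/4 ≈ 1.2500)
D(j, W) = (W + 1/(2*(W + j)))**2 (D(j, W) = (W + 1/(2*(j + W)))**2 = (W + 1/(2*(W + j)))**2)
D(U, w(X))**3 = ((1 + 2*(-4 - 1*(-5))*((-4 - 1*(-5)) + 5/4))**2/(4*((-4 - 1*(-5)) + 5/4)**2))**3 = ((1 + 2*(-4 + 5)*((-4 + 5) + 5/4))**2/(4*((-4 + 5) + 5/4)**2))**3 = ((1 + 2*1*(1 + 5/4))**2/(4*(1 + 5/4)**2))**3 = ((1 + 2*1*(9/4))**2/(4*(9/4)**2))**3 = ((1/4)*(1 + 9/2)**2*(16/81))**3 = ((1/4)*(11/2)**2*(16/81))**3 = ((1/4)*(121/4)*(16/81))**3 = (121/81)**3 = 1771561/531441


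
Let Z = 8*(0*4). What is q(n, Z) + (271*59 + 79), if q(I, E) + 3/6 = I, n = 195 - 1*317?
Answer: 31891/2 ≈ 15946.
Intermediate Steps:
Z = 0 (Z = 8*0 = 0)
n = -122 (n = 195 - 317 = -122)
q(I, E) = -1/2 + I
q(n, Z) + (271*59 + 79) = (-1/2 - 122) + (271*59 + 79) = -245/2 + (15989 + 79) = -245/2 + 16068 = 31891/2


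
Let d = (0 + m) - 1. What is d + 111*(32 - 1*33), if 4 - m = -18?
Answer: -90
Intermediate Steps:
m = 22 (m = 4 - 1*(-18) = 4 + 18 = 22)
d = 21 (d = (0 + 22) - 1 = 22 - 1 = 21)
d + 111*(32 - 1*33) = 21 + 111*(32 - 1*33) = 21 + 111*(32 - 33) = 21 + 111*(-1) = 21 - 111 = -90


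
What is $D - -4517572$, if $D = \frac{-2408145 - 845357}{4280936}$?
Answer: $\frac{9669716676945}{2140468} \approx 4.5176 \cdot 10^{6}$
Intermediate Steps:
$D = - \frac{1626751}{2140468}$ ($D = \left(-2408145 - 845357\right) \frac{1}{4280936} = \left(-3253502\right) \frac{1}{4280936} = - \frac{1626751}{2140468} \approx -0.76$)
$D - -4517572 = - \frac{1626751}{2140468} - -4517572 = - \frac{1626751}{2140468} + 4517572 = \frac{9669716676945}{2140468}$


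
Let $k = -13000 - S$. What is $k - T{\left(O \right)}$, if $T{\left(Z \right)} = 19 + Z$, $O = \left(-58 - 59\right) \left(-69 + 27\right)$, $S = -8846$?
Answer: $-9087$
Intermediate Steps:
$O = 4914$ ($O = \left(-117\right) \left(-42\right) = 4914$)
$k = -4154$ ($k = -13000 - -8846 = -13000 + 8846 = -4154$)
$k - T{\left(O \right)} = -4154 - \left(19 + 4914\right) = -4154 - 4933 = -9087$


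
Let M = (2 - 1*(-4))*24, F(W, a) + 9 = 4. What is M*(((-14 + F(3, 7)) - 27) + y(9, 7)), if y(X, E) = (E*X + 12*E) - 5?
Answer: 13824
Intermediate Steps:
F(W, a) = -5 (F(W, a) = -9 + 4 = -5)
M = 144 (M = (2 + 4)*24 = 6*24 = 144)
y(X, E) = -5 + 12*E + E*X (y(X, E) = (12*E + E*X) - 5 = -5 + 12*E + E*X)
M*(((-14 + F(3, 7)) - 27) + y(9, 7)) = 144*(((-14 - 5) - 27) + (-5 + 12*7 + 7*9)) = 144*((-19 - 27) + (-5 + 84 + 63)) = 144*(-46 + 142) = 144*96 = 13824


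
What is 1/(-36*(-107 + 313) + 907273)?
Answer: 1/899857 ≈ 1.1113e-6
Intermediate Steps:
1/(-36*(-107 + 313) + 907273) = 1/(-36*206 + 907273) = 1/(-7416 + 907273) = 1/899857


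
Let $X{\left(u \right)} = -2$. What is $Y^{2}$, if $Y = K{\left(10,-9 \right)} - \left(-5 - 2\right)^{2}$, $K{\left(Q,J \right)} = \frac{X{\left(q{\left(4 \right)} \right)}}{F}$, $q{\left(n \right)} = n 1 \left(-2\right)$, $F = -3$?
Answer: $\frac{21025}{9} \approx 2336.1$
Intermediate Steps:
$q{\left(n \right)} = - 2 n$ ($q{\left(n \right)} = n \left(-2\right) = - 2 n$)
$K{\left(Q,J \right)} = \frac{2}{3}$ ($K{\left(Q,J \right)} = - \frac{2}{-3} = \left(-2\right) \left(- \frac{1}{3}\right) = \frac{2}{3}$)
$Y = - \frac{145}{3}$ ($Y = \frac{2}{3} - \left(-5 - 2\right)^{2} = \frac{2}{3} - \left(-7\right)^{2} = \frac{2}{3} - 49 = - \frac{145}{3} \approx -48.333$)
$Y^{2} = \left(- \frac{145}{3}\right)^{2} = \frac{21025}{9}$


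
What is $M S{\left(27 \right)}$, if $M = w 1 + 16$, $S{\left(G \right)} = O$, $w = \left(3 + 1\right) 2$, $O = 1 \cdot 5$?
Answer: $120$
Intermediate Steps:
$O = 5$
$w = 8$ ($w = 4 \cdot 2 = 8$)
$S{\left(G \right)} = 5$
$M = 24$ ($M = 8 \cdot 1 + 16 = 8 + 16 = 24$)
$M S{\left(27 \right)} = 24 \cdot 5 = 120$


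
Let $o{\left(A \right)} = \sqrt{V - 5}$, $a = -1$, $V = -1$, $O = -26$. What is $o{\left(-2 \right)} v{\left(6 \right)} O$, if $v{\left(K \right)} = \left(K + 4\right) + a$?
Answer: $- 234 i \sqrt{6} \approx - 573.18 i$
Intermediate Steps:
$o{\left(A \right)} = i \sqrt{6}$ ($o{\left(A \right)} = \sqrt{-1 - 5} = \sqrt{-6} = i \sqrt{6}$)
$v{\left(K \right)} = 3 + K$ ($v{\left(K \right)} = \left(K + 4\right) - 1 = \left(4 + K\right) - 1 = 3 + K$)
$o{\left(-2 \right)} v{\left(6 \right)} O = i \sqrt{6} \left(3 + 6\right) \left(-26\right) = i \sqrt{6} \cdot 9 \left(-26\right) = 9 i \sqrt{6} \left(-26\right) = - 234 i \sqrt{6}$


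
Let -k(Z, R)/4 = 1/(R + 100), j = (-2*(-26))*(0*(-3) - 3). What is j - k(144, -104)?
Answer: -157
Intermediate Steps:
j = -156 (j = 52*(0 - 3) = 52*(-3) = -156)
k(Z, R) = -4/(100 + R) (k(Z, R) = -4/(R + 100) = -4/(100 + R))
j - k(144, -104) = -156 - (-4)/(100 - 104) = -156 - (-4)/(-4) = -156 - (-4)*(-1)/4 = -156 - 1*1 = -156 - 1 = -157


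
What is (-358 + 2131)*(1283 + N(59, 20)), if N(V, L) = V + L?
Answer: 2414826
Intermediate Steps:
N(V, L) = L + V
(-358 + 2131)*(1283 + N(59, 20)) = (-358 + 2131)*(1283 + (20 + 59)) = 1773*(1283 + 79) = 1773*1362 = 2414826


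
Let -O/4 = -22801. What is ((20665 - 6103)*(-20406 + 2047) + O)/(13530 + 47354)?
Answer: -133626277/30442 ≈ -4389.5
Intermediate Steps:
O = 91204 (O = -4*(-22801) = 91204)
((20665 - 6103)*(-20406 + 2047) + O)/(13530 + 47354) = ((20665 - 6103)*(-20406 + 2047) + 91204)/(13530 + 47354) = (14562*(-18359) + 91204)/60884 = (-267343758 + 91204)*(1/60884) = -267252554*1/60884 = -133626277/30442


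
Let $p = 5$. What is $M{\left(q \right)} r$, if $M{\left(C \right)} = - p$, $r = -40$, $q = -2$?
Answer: $200$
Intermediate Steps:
$M{\left(C \right)} = -5$ ($M{\left(C \right)} = \left(-1\right) 5 = -5$)
$M{\left(q \right)} r = \left(-5\right) \left(-40\right) = 200$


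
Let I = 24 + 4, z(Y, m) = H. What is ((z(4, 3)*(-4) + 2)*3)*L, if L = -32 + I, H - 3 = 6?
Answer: 408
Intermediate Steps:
H = 9 (H = 3 + 6 = 9)
z(Y, m) = 9
I = 28
L = -4 (L = -32 + 28 = -4)
((z(4, 3)*(-4) + 2)*3)*L = ((9*(-4) + 2)*3)*(-4) = ((-36 + 2)*3)*(-4) = -34*3*(-4) = -102*(-4) = 408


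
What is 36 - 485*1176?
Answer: -570324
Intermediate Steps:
36 - 485*1176 = 36 - 570360 = -570324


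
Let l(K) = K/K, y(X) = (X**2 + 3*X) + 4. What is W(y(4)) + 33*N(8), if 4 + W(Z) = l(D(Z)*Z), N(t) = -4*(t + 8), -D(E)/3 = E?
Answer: -2115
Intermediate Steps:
D(E) = -3*E
N(t) = -32 - 4*t (N(t) = -4*(8 + t) = -32 - 4*t)
y(X) = 4 + X**2 + 3*X
l(K) = 1
W(Z) = -3 (W(Z) = -4 + 1 = -3)
W(y(4)) + 33*N(8) = -3 + 33*(-32 - 4*8) = -3 + 33*(-32 - 32) = -3 + 33*(-64) = -3 - 2112 = -2115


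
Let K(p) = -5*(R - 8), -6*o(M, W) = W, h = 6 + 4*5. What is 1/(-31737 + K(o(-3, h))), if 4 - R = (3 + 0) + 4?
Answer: -1/31682 ≈ -3.1564e-5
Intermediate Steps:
h = 26 (h = 6 + 20 = 26)
R = -3 (R = 4 - ((3 + 0) + 4) = 4 - (3 + 4) = 4 - 1*7 = 4 - 7 = -3)
o(M, W) = -W/6
K(p) = 55 (K(p) = -5*(-3 - 8) = -5*(-11) = 55)
1/(-31737 + K(o(-3, h))) = 1/(-31737 + 55) = 1/(-31682) = -1/31682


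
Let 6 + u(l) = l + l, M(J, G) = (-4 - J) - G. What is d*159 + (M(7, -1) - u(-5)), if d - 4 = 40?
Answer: 7002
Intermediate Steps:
M(J, G) = -4 - G - J
d = 44 (d = 4 + 40 = 44)
u(l) = -6 + 2*l (u(l) = -6 + (l + l) = -6 + 2*l)
d*159 + (M(7, -1) - u(-5)) = 44*159 + ((-4 - 1*(-1) - 1*7) - (-6 + 2*(-5))) = 6996 + ((-4 + 1 - 7) - (-6 - 10)) = 6996 + (-10 - 1*(-16)) = 6996 + (-10 + 16) = 6996 + 6 = 7002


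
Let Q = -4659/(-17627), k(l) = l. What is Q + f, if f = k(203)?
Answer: 3582940/17627 ≈ 203.26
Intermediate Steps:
f = 203
Q = 4659/17627 (Q = -4659*(-1/17627) = 4659/17627 ≈ 0.26431)
Q + f = 4659/17627 + 203 = 3582940/17627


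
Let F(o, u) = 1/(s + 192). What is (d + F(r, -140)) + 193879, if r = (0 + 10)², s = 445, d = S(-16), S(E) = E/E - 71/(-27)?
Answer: 3334587374/17199 ≈ 1.9388e+5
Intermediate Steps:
S(E) = 98/27 (S(E) = 1 - 71*(-1/27) = 1 + 71/27 = 98/27)
d = 98/27 ≈ 3.6296
r = 100 (r = 10² = 100)
F(o, u) = 1/637 (F(o, u) = 1/(445 + 192) = 1/637)
(d + F(r, -140)) + 193879 = (98/27 + 1/637) + 193879 = 62453/17199 + 193879 = 3334587374/17199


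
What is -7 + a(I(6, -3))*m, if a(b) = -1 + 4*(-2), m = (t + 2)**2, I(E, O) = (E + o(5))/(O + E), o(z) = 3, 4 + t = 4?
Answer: -43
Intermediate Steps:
t = 0 (t = -4 + 4 = 0)
I(E, O) = (3 + E)/(E + O) (I(E, O) = (E + 3)/(O + E) = (3 + E)/(E + O))
m = 4 (m = (0 + 2)**2 = 2**2 = 4)
a(b) = -9 (a(b) = -1 - 8 = -9)
-7 + a(I(6, -3))*m = -7 - 9*4 = -7 - 36 = -43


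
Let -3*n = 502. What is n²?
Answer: 252004/9 ≈ 28000.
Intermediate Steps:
n = -502/3 (n = -⅓*502 = -502/3 ≈ -167.33)
n² = (-502/3)² = 252004/9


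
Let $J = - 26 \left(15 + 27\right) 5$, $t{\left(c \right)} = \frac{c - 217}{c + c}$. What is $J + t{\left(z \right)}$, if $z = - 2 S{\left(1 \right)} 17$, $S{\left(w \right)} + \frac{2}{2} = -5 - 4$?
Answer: $- \frac{3712677}{680} \approx -5459.8$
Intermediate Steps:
$S{\left(w \right)} = -10$ ($S{\left(w \right)} = -1 - 9 = -10$)
$z = 340$ ($z = \left(-2\right) \left(-10\right) 17 = 20 \cdot 17 = 340$)
$t{\left(c \right)} = \frac{-217 + c}{2 c}$
$J = -5460$ ($J = \left(-26\right) 42 \cdot 5 = \left(-1092\right) 5 = -5460$)
$J + t{\left(z \right)} = -5460 + \frac{-217 + 340}{2 \cdot 340} = -5460 + \frac{1}{2} \cdot \frac{1}{340} \cdot 123 = -5460 + \frac{123}{680} = - \frac{3712677}{680}$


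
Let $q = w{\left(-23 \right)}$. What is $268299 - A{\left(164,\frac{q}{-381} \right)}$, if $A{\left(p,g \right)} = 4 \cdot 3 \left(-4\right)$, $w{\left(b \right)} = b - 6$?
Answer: $268347$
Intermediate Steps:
$w{\left(b \right)} = -6 + b$ ($w{\left(b \right)} = b - 6 = -6 + b$)
$q = -29$ ($q = -6 - 23 = -29$)
$A{\left(p,g \right)} = -48$ ($A{\left(p,g \right)} = 12 \left(-4\right) = -48$)
$268299 - A{\left(164,\frac{q}{-381} \right)} = 268299 - -48 = 268299 + 48 = 268347$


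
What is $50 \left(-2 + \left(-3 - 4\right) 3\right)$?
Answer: $-1150$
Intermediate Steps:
$50 \left(-2 + \left(-3 - 4\right) 3\right) = 50 \left(-2 - 21\right) = 50 \left(-23\right) = -1150$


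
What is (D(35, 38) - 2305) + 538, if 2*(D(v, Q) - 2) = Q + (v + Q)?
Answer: -3419/2 ≈ -1709.5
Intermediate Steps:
D(v, Q) = 2 + Q + v/2 (D(v, Q) = 2 + (Q + (v + Q))/2 = 2 + (Q + (Q + v))/2 = 2 + (v + 2*Q)/2 = 2 + (Q + v/2) = 2 + Q + v/2)
(D(35, 38) - 2305) + 538 = ((2 + 38 + (½)*35) - 2305) + 538 = ((2 + 38 + 35/2) - 2305) + 538 = (115/2 - 2305) + 538 = -4495/2 + 538 = -3419/2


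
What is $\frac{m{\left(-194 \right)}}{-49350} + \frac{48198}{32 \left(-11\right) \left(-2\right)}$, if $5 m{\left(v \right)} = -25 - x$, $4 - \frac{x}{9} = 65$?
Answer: $\frac{2973121901}{43428000} \approx 68.461$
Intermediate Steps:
$x = -549$ ($x = 36 - 585 = -549$)
$m{\left(v \right)} = \frac{524}{5}$ ($m{\left(v \right)} = \frac{-25 - -549}{5} = \frac{-25 + 549}{5} = \frac{1}{5} \cdot 524 = \frac{524}{5}$)
$\frac{m{\left(-194 \right)}}{-49350} + \frac{48198}{32 \left(-11\right) \left(-2\right)} = \frac{524}{5 \left(-49350\right)} + \frac{48198}{32 \left(-11\right) \left(-2\right)} = \frac{524}{5} \left(- \frac{1}{49350}\right) + \frac{48198}{\left(-352\right) \left(-2\right)} = - \frac{262}{123375} + \frac{48198}{704} = - \frac{262}{123375} + 48198 \cdot \frac{1}{704} = - \frac{262}{123375} + \frac{24099}{352} = \frac{2973121901}{43428000}$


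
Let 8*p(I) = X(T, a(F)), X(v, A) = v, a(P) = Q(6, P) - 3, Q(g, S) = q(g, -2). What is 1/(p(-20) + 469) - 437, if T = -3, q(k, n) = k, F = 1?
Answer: -1638305/3749 ≈ -437.00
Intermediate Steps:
Q(g, S) = g
a(P) = 3 (a(P) = 6 - 3 = 3)
p(I) = -3/8 (p(I) = (⅛)*(-3) = -3/8)
1/(p(-20) + 469) - 437 = 1/(-3/8 + 469) - 437 = 1/(3749/8) - 437 = 8/3749 - 437 = -1638305/3749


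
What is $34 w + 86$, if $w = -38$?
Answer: $-1206$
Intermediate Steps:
$34 w + 86 = 34 \left(-38\right) + 86 = -1292 + 86 = -1206$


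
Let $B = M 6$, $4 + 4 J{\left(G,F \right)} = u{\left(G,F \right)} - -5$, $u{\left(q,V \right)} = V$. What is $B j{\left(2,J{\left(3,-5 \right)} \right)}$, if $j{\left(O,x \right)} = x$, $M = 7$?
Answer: $-42$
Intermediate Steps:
$J{\left(G,F \right)} = \frac{1}{4} + \frac{F}{4}$ ($J{\left(G,F \right)} = -1 + \frac{F - -5}{4} = -1 + \frac{F + 5}{4} = -1 + \frac{5 + F}{4} = -1 + \left(\frac{5}{4} + \frac{F}{4}\right) = \frac{1}{4} + \frac{F}{4}$)
$B = 42$ ($B = 7 \cdot 6 = 42$)
$B j{\left(2,J{\left(3,-5 \right)} \right)} = 42 \left(\frac{1}{4} + \frac{1}{4} \left(-5\right)\right) = 42 \left(\frac{1}{4} - \frac{5}{4}\right) = 42 \left(-1\right) = -42$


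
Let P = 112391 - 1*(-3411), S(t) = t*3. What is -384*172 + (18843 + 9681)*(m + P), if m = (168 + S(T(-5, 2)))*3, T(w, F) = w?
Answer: 3316162716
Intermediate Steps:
S(t) = 3*t
P = 115802 (P = 112391 + 3411 = 115802)
m = 459 (m = (168 + 3*(-5))*3 = (168 - 15)*3 = 153*3 = 459)
-384*172 + (18843 + 9681)*(m + P) = -384*172 + (18843 + 9681)*(459 + 115802) = -66048 + 28524*116261 = -66048 + 3316228764 = 3316162716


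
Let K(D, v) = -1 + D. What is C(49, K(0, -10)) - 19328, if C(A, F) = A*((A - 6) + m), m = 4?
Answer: -17025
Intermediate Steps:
C(A, F) = A*(-2 + A) (C(A, F) = A*((A - 6) + 4) = A*((-6 + A) + 4) = A*(-2 + A))
C(49, K(0, -10)) - 19328 = 49*(-2 + 49) - 19328 = 49*47 - 19328 = 2303 - 19328 = -17025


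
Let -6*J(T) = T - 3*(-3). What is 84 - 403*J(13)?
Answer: 4685/3 ≈ 1561.7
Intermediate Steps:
J(T) = -3/2 - T/6 (J(T) = -(T - 3*(-3))/6 = -(T + 9)/6 = -(9 + T)/6 = -3/2 - T/6)
84 - 403*J(13) = 84 - 403*(-3/2 - ⅙*13) = 84 - 403*(-3/2 - 13/6) = 84 - 403*(-11/3) = 84 + 4433/3 = 4685/3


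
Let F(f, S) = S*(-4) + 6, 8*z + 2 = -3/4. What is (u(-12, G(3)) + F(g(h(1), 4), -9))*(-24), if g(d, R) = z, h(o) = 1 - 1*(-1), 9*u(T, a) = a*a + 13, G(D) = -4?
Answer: -3256/3 ≈ -1085.3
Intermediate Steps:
z = -11/32 (z = -¼ + (-3/4)/8 = -¼ + (-3*¼)/8 = -¼ + (⅛)*(-¾) = -¼ - 3/32 = -11/32 ≈ -0.34375)
u(T, a) = 13/9 + a²/9 (u(T, a) = (a*a + 13)/9 = (a² + 13)/9 = (13 + a²)/9 = 13/9 + a²/9)
h(o) = 2 (h(o) = 1 + 1 = 2)
g(d, R) = -11/32
F(f, S) = 6 - 4*S (F(f, S) = -4*S + 6 = 6 - 4*S)
(u(-12, G(3)) + F(g(h(1), 4), -9))*(-24) = ((13/9 + (⅑)*(-4)²) + (6 - 4*(-9)))*(-24) = ((13/9 + (⅑)*16) + (6 + 36))*(-24) = ((13/9 + 16/9) + 42)*(-24) = (29/9 + 42)*(-24) = (407/9)*(-24) = -3256/3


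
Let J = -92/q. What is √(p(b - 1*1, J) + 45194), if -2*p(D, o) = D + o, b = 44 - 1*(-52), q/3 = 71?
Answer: √8193045426/426 ≈ 212.48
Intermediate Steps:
q = 213 (q = 3*71 = 213)
b = 96 (b = 44 + 52 = 96)
J = -92/213 ≈ -0.43192
p(D, o) = -D/2 - o/2 (p(D, o) = -(D + o)/2 = -D/2 - o/2)
√(p(b - 1*1, J) + 45194) = √((-(96 - 1*1)/2 - ½*(-92/213)) + 45194) = √((-(96 - 1)/2 + 46/213) + 45194) = √((-½*95 + 46/213) + 45194) = √((-95/2 + 46/213) + 45194) = √(-20143/426 + 45194) = √(19232501/426) = √8193045426/426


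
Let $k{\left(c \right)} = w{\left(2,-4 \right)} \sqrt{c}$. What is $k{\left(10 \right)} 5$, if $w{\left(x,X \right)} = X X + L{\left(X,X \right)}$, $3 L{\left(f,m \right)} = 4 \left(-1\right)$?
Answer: $\frac{220 \sqrt{10}}{3} \approx 231.9$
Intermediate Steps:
$L{\left(f,m \right)} = - \frac{4}{3}$ ($L{\left(f,m \right)} = \frac{4 \left(-1\right)}{3} = \frac{1}{3} \left(-4\right) = - \frac{4}{3}$)
$w{\left(x,X \right)} = - \frac{4}{3} + X^{2}$ ($w{\left(x,X \right)} = X X - \frac{4}{3} = X^{2} - \frac{4}{3} = - \frac{4}{3} + X^{2}$)
$k{\left(c \right)} = \frac{44 \sqrt{c}}{3}$ ($k{\left(c \right)} = \left(- \frac{4}{3} + \left(-4\right)^{2}\right) \sqrt{c} = \left(- \frac{4}{3} + 16\right) \sqrt{c} = \frac{44 \sqrt{c}}{3}$)
$k{\left(10 \right)} 5 = \frac{44 \sqrt{10}}{3} \cdot 5 = \frac{220 \sqrt{10}}{3}$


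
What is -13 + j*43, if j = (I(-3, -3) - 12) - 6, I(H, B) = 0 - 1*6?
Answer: -1045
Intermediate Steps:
I(H, B) = -6 (I(H, B) = 0 - 6 = -6)
j = -24 (j = (-6 - 12) - 6 = -18 - 6 = -24)
-13 + j*43 = -13 - 24*43 = -13 - 1032 = -1045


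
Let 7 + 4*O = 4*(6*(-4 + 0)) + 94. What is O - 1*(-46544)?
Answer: 186167/4 ≈ 46542.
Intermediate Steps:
O = -9/4 (O = -7/4 + (4*(6*(-4 + 0)) + 94)/4 = -7/4 + (4*(6*(-4)) + 94)/4 = -7/4 + (4*(-24) + 94)/4 = -7/4 + (-96 + 94)/4 = -7/4 + (1/4)*(-2) = -7/4 - 1/2 = -9/4 ≈ -2.2500)
O - 1*(-46544) = -9/4 - 1*(-46544) = -9/4 + 46544 = 186167/4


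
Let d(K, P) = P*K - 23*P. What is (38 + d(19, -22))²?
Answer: 15876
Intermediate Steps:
d(K, P) = -23*P + K*P (d(K, P) = K*P - 23*P = -23*P + K*P)
(38 + d(19, -22))² = (38 - 22*(-23 + 19))² = (38 - 22*(-4))² = (38 + 88)² = 126² = 15876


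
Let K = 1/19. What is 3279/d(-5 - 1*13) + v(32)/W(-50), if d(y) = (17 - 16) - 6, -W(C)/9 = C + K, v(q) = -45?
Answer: -3112246/4745 ≈ -655.90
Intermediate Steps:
K = 1/19 ≈ 0.052632
W(C) = -9/19 - 9*C (W(C) = -9*(C + 1/19) = -9*(1/19 + C) = -9/19 - 9*C)
d(y) = -5 (d(y) = 1 - 6 = -5)
3279/d(-5 - 1*13) + v(32)/W(-50) = 3279/(-5) - 45/(-9/19 - 9*(-50)) = 3279*(-⅕) - 45/(-9/19 + 450) = -3279/5 - 45/8541/19 = -3279/5 - 45*19/8541 = -3279/5 - 95/949 = -3112246/4745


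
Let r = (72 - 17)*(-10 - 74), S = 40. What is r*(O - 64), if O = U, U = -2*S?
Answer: 665280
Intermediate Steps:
U = -80 (U = -2*40 = -80)
O = -80
r = -4620 (r = 55*(-84) = -4620)
r*(O - 64) = -4620*(-80 - 64) = -4620*(-144) = 665280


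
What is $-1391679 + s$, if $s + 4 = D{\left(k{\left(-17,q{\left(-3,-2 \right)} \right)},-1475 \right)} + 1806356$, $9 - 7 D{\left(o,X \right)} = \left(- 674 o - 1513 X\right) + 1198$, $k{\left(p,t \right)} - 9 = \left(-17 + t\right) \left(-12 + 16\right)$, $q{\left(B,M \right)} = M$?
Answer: $\frac{624689}{7} \approx 89241.0$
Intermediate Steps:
$k{\left(p,t \right)} = -59 + 4 t$ ($k{\left(p,t \right)} = 9 + \left(-17 + t\right) \left(-12 + 16\right) = 9 + \left(-17 + t\right) 4 = 9 + \left(-68 + 4 t\right) = -59 + 4 t$)
$D{\left(o,X \right)} = - \frac{1189}{7} + \frac{674 o}{7} + \frac{1513 X}{7}$ ($D{\left(o,X \right)} = \frac{9}{7} - \frac{\left(- 674 o - 1513 X\right) + 1198}{7} = \frac{9}{7} - \frac{\left(- 1513 X - 674 o\right) + 1198}{7} = \frac{9}{7} - \frac{1198 - 1513 X - 674 o}{7} = \frac{9}{7} + \left(- \frac{1198}{7} + \frac{674 o}{7} + \frac{1513 X}{7}\right) = - \frac{1189}{7} + \frac{674 o}{7} + \frac{1513 X}{7}$)
$s = \frac{10366442}{7}$ ($s = -4 + \left(\left(- \frac{1189}{7} + \frac{674 \left(-59 + 4 \left(-2\right)\right)}{7} + \frac{1513}{7} \left(-1475\right)\right) + 1806356\right) = -4 + \left(\left(- \frac{1189}{7} + \frac{674 \left(-59 - 8\right)}{7} - \frac{2231675}{7}\right) + 1806356\right) = -4 + \left(\left(- \frac{1189}{7} + \frac{674}{7} \left(-67\right) - \frac{2231675}{7}\right) + 1806356\right) = -4 + \left(\left(- \frac{1189}{7} - \frac{45158}{7} - \frac{2231675}{7}\right) + 1806356\right) = -4 + \left(- \frac{2278022}{7} + 1806356\right) = -4 + \frac{10366470}{7} = \frac{10366442}{7} \approx 1.4809 \cdot 10^{6}$)
$-1391679 + s = -1391679 + \frac{10366442}{7} = \frac{624689}{7}$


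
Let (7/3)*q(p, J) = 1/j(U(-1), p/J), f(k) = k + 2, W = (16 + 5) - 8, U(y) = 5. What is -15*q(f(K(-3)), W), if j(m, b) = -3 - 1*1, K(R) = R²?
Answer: 45/28 ≈ 1.6071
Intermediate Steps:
W = 13 (W = 21 - 8 = 13)
f(k) = 2 + k
j(m, b) = -4 (j(m, b) = -3 - 1 = -4)
q(p, J) = -3/28 (q(p, J) = (3/7)/(-4) = (3/7)*(-¼) = -3/28)
-15*q(f(K(-3)), W) = -15*(-3/28) = 45/28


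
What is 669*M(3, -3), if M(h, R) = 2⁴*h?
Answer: 32112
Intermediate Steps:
M(h, R) = 16*h
669*M(3, -3) = 669*(16*3) = 669*48 = 32112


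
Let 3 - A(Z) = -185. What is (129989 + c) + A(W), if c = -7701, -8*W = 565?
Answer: 122476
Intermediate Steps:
W = -565/8 (W = -⅛*565 = -565/8 ≈ -70.625)
A(Z) = 188 (A(Z) = 3 - 1*(-185) = 3 + 185 = 188)
(129989 + c) + A(W) = (129989 - 7701) + 188 = 122288 + 188 = 122476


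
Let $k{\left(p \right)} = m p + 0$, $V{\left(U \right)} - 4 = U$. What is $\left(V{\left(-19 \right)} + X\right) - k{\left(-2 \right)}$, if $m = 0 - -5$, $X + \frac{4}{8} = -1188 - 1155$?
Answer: $- \frac{4697}{2} \approx -2348.5$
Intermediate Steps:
$X = - \frac{4687}{2}$ ($X = - \frac{1}{2} - 2343 = - \frac{4687}{2} \approx -2343.5$)
$V{\left(U \right)} = 4 + U$
$m = 5$ ($m = 0 + 5 = 5$)
$k{\left(p \right)} = 5 p$ ($k{\left(p \right)} = 5 p + 0 = 5 p$)
$\left(V{\left(-19 \right)} + X\right) - k{\left(-2 \right)} = \left(\left(4 - 19\right) - \frac{4687}{2}\right) - 5 \left(-2\right) = \left(-15 - \frac{4687}{2}\right) - -10 = - \frac{4717}{2} + 10 = - \frac{4697}{2}$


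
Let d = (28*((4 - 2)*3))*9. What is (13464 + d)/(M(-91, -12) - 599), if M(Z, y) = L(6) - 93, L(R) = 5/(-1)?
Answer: -14976/697 ≈ -21.486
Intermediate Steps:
L(R) = -5 (L(R) = 5*(-1) = -5)
M(Z, y) = -98 (M(Z, y) = -5 - 93 = -98)
d = 1512 (d = (28*(2*3))*9 = (28*6)*9 = 168*9 = 1512)
(13464 + d)/(M(-91, -12) - 599) = (13464 + 1512)/(-98 - 599) = 14976/(-697) = 14976*(-1/697) = -14976/697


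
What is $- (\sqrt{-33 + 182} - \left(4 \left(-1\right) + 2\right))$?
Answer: $-2 - \sqrt{149} \approx -14.207$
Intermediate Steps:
$- (\sqrt{-33 + 182} - \left(4 \left(-1\right) + 2\right)) = - (\sqrt{149} - \left(-4 + 2\right)) = - (\sqrt{149} - -2) = - (\sqrt{149} + 2) = - (2 + \sqrt{149}) = -2 - \sqrt{149}$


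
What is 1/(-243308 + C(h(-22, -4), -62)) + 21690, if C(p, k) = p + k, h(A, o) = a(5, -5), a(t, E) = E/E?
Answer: 5278673609/243369 ≈ 21690.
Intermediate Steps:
a(t, E) = 1
h(A, o) = 1
C(p, k) = k + p
1/(-243308 + C(h(-22, -4), -62)) + 21690 = 1/(-243308 + (-62 + 1)) + 21690 = 1/(-243308 - 61) + 21690 = 1/(-243369) + 21690 = -1/243369 + 21690 = 5278673609/243369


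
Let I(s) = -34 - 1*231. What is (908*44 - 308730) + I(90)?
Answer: -269043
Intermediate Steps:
I(s) = -265 (I(s) = -34 - 231 = -265)
(908*44 - 308730) + I(90) = (908*44 - 308730) - 265 = (39952 - 308730) - 265 = -268778 - 265 = -269043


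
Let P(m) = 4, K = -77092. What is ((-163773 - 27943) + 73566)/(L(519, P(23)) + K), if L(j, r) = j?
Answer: 118150/76573 ≈ 1.5430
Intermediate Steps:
((-163773 - 27943) + 73566)/(L(519, P(23)) + K) = ((-163773 - 27943) + 73566)/(519 - 77092) = (-191716 + 73566)/(-76573) = -118150*(-1/76573) = 118150/76573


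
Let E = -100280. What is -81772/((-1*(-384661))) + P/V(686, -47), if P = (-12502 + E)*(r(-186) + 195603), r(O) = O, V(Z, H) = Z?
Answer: -4238871947486863/131938723 ≈ -3.2128e+7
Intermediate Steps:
P = -22039520094 (P = (-12502 - 100280)*(-186 + 195603) = -112782*195417 = -22039520094)
-81772/((-1*(-384661))) + P/V(686, -47) = -81772/((-1*(-384661))) - 22039520094/686 = -81772/384661 - 22039520094*1/686 = -81772*1/384661 - 11019760047/343 = -81772/384661 - 11019760047/343 = -4238871947486863/131938723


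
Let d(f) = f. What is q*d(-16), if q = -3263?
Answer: 52208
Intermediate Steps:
q*d(-16) = -3263*(-16) = 52208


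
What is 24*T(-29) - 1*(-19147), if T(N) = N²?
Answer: 39331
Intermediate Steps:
24*T(-29) - 1*(-19147) = 24*(-29)² - 1*(-19147) = 24*841 + 19147 = 20184 + 19147 = 39331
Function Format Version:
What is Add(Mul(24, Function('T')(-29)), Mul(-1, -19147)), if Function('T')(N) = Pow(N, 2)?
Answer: 39331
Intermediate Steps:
Add(Mul(24, Function('T')(-29)), Mul(-1, -19147)) = Add(Mul(24, Pow(-29, 2)), Mul(-1, -19147)) = Add(Mul(24, 841), 19147) = Add(20184, 19147) = 39331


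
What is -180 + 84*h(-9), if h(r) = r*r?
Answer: 6624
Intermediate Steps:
h(r) = r²
-180 + 84*h(-9) = -180 + 84*(-9)² = -180 + 84*81 = -180 + 6804 = 6624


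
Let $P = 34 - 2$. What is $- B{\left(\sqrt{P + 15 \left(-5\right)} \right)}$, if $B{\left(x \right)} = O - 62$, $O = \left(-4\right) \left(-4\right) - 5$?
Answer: $51$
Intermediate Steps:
$P = 32$ ($P = 34 - 2 = 32$)
$O = 11$ ($O = 16 - 5 = 11$)
$B{\left(x \right)} = -51$ ($B{\left(x \right)} = 11 - 62 = -51$)
$- B{\left(\sqrt{P + 15 \left(-5\right)} \right)} = \left(-1\right) \left(-51\right) = 51$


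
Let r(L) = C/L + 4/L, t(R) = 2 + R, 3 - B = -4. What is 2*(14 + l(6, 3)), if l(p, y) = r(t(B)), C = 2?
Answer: 88/3 ≈ 29.333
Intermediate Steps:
B = 7 (B = 3 - 1*(-4) = 3 + 4 = 7)
r(L) = 6/L (r(L) = 2/L + 4/L = 6/L)
l(p, y) = ⅔ (l(p, y) = 6/(2 + 7) = 6/9 = 6*(⅑) = ⅔)
2*(14 + l(6, 3)) = 2*(14 + ⅔) = 2*(44/3) = 88/3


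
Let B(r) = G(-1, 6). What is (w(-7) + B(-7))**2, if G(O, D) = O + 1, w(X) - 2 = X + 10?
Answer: 25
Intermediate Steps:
w(X) = 12 + X (w(X) = 2 + (X + 10) = 2 + (10 + X) = 12 + X)
G(O, D) = 1 + O
B(r) = 0 (B(r) = 1 - 1 = 0)
(w(-7) + B(-7))**2 = ((12 - 7) + 0)**2 = (5 + 0)**2 = 5**2 = 25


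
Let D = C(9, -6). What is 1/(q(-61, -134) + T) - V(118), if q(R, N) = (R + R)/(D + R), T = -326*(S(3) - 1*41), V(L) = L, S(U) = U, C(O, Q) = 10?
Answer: -74565329/631910 ≈ -118.00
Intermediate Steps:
D = 10
T = 12388 (T = -326*(3 - 1*41) = -326*(3 - 41) = -326*(-38) = 12388)
q(R, N) = 2*R/(10 + R) (q(R, N) = (R + R)/(10 + R) = (2*R)/(10 + R) = 2*R/(10 + R))
1/(q(-61, -134) + T) - V(118) = 1/(2*(-61)/(10 - 61) + 12388) - 1*118 = 1/(2*(-61)/(-51) + 12388) - 118 = 1/(2*(-61)*(-1/51) + 12388) - 118 = 1/(122/51 + 12388) - 118 = 1/(631910/51) - 118 = 51/631910 - 118 = -74565329/631910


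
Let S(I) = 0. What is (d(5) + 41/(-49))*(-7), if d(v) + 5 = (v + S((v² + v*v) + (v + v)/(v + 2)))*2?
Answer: -204/7 ≈ -29.143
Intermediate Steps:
d(v) = -5 + 2*v (d(v) = -5 + (v + 0)*2 = -5 + v*2 = -5 + 2*v)
(d(5) + 41/(-49))*(-7) = ((-5 + 2*5) + 41/(-49))*(-7) = ((-5 + 10) + 41*(-1/49))*(-7) = (5 - 41/49)*(-7) = (204/49)*(-7) = -204/7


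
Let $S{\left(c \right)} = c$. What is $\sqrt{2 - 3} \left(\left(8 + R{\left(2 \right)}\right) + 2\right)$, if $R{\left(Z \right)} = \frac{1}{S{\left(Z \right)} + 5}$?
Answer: $\frac{71 i}{7} \approx 10.143 i$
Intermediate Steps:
$R{\left(Z \right)} = \frac{1}{5 + Z}$ ($R{\left(Z \right)} = \frac{1}{Z + 5} = \frac{1}{5 + Z}$)
$\sqrt{2 - 3} \left(\left(8 + R{\left(2 \right)}\right) + 2\right) = \sqrt{2 - 3} \left(\left(8 + \frac{1}{5 + 2}\right) + 2\right) = \sqrt{-1} \left(\left(8 + \frac{1}{7}\right) + 2\right) = i \left(\left(8 + \frac{1}{7}\right) + 2\right) = i \left(\frac{57}{7} + 2\right) = i \frac{71}{7} = \frac{71 i}{7}$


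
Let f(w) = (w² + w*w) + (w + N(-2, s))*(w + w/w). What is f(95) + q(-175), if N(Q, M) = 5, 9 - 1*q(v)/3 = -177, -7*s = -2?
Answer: 28208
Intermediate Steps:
s = 2/7 (s = -⅐*(-2) = 2/7 ≈ 0.28571)
q(v) = 558 (q(v) = 27 - 3*(-177) = 27 + 531 = 558)
f(w) = 2*w² + (1 + w)*(5 + w) (f(w) = (w² + w*w) + (w + 5)*(w + w/w) = (w² + w²) + (5 + w)*(w + 1) = 2*w² + (5 + w)*(1 + w) = 2*w² + (1 + w)*(5 + w))
f(95) + q(-175) = (5 + 3*95² + 6*95) + 558 = (5 + 3*9025 + 570) + 558 = (5 + 27075 + 570) + 558 = 27650 + 558 = 28208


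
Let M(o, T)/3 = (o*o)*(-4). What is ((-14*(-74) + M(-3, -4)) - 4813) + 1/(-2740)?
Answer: -10644901/2740 ≈ -3885.0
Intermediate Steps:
M(o, T) = -12*o**2 (M(o, T) = 3*((o*o)*(-4)) = 3*(o**2*(-4)) = 3*(-4*o**2) = -12*o**2)
((-14*(-74) + M(-3, -4)) - 4813) + 1/(-2740) = ((-14*(-74) - 12*(-3)**2) - 4813) + 1/(-2740) = ((1036 - 12*9) - 4813) - 1/2740 = ((1036 - 108) - 4813) - 1/2740 = (928 - 4813) - 1/2740 = -3885 - 1/2740 = -10644901/2740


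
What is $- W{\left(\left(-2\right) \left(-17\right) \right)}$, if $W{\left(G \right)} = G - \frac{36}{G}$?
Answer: $- \frac{560}{17} \approx -32.941$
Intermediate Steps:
$W{\left(G \right)} = G - \frac{36}{G}$
$- W{\left(\left(-2\right) \left(-17\right) \right)} = - (\left(-2\right) \left(-17\right) - \frac{36}{\left(-2\right) \left(-17\right)}) = - (34 - \frac{36}{34}) = - (34 - \frac{18}{17}) = \left(-1\right) \frac{560}{17} = - \frac{560}{17}$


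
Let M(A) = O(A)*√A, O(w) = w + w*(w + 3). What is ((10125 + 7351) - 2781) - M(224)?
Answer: 14695 - 204288*√14 ≈ -7.4968e+5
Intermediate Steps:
O(w) = w + w*(3 + w)
M(A) = A^(3/2)*(4 + A) (M(A) = (A*(4 + A))*√A = A^(3/2)*(4 + A))
((10125 + 7351) - 2781) - M(224) = ((10125 + 7351) - 2781) - 224^(3/2)*(4 + 224) = (17476 - 2781) - 896*√14*228 = 14695 - 204288*√14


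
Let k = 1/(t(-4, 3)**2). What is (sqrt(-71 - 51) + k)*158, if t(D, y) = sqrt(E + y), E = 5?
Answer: 79/4 + 158*I*sqrt(122) ≈ 19.75 + 1745.2*I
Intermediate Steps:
t(D, y) = sqrt(5 + y)
k = 1/8 (k = 1/((sqrt(5 + 3))**2) = 1/((sqrt(8))**2) = 1/((2*sqrt(2))**2) = 1/8 ≈ 0.12500)
(sqrt(-71 - 51) + k)*158 = (sqrt(-71 - 51) + 1/8)*158 = (sqrt(-122) + 1/8)*158 = (I*sqrt(122) + 1/8)*158 = (1/8 + I*sqrt(122))*158 = 79/4 + 158*I*sqrt(122)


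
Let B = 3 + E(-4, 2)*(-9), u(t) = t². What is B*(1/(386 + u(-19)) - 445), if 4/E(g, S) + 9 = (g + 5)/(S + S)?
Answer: -332414/105 ≈ -3165.8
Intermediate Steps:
E(g, S) = 4/(-9 + (5 + g)/(2*S)) (E(g, S) = 4/(-9 + (g + 5)/(S + S)) = 4/(-9 + (5 + g)/((2*S))) = 4/(-9 + (5 + g)*(1/(2*S))) = 4/(-9 + (5 + g)/(2*S)))
B = 249/35 (B = 3 + (8*2/(5 - 4 - 18*2))*(-9) = 3 + (8*2/(5 - 4 - 36))*(-9) = 3 + (8*2/(-35))*(-9) = 3 + (8*2*(-1/35))*(-9) = 3 - 16/35*(-9) = 3 + 144/35 = 249/35 ≈ 7.1143)
B*(1/(386 + u(-19)) - 445) = 249*(1/(386 + (-19)²) - 445)/35 = 249*(1/(386 + 361) - 445)/35 = 249*(1/747 - 445)/35 = (249/35)*(-332414/747) = -332414/105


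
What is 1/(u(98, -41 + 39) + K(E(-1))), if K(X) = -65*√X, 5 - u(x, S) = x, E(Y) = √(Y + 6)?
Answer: -1/(93 + 65*5^(¼)) ≈ -0.0052577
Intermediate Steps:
E(Y) = √(6 + Y)
u(x, S) = 5 - x
1/(u(98, -41 + 39) + K(E(-1))) = 1/((5 - 1*98) - 65*(6 - 1)^(¼)) = 1/((5 - 98) - 65*5^(¼)) = 1/(-93 - 65*5^(¼))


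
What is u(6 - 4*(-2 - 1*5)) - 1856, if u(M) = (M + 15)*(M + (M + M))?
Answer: 3142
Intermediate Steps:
u(M) = 3*M*(15 + M) (u(M) = (15 + M)*(M + 2*M) = (15 + M)*(3*M) = 3*M*(15 + M))
u(6 - 4*(-2 - 1*5)) - 1856 = 3*(6 - 4*(-2 - 1*5))*(15 + (6 - 4*(-2 - 1*5))) - 1856 = 3*(6 - 4*(-2 - 5))*(15 + (6 - 4*(-2 - 5))) - 1856 = 3*(6 - 4*(-7))*(15 + (6 - 4*(-7))) - 1856 = 3*(6 + 28)*(15 + (6 + 28)) - 1856 = 3*34*(15 + 34) - 1856 = 3*34*49 - 1856 = 4998 - 1856 = 3142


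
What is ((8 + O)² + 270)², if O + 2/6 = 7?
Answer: 19061956/81 ≈ 2.3533e+5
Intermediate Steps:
O = 20/3 (O = -⅓ + 7 = 20/3 ≈ 6.6667)
((8 + O)² + 270)² = ((8 + 20/3)² + 270)² = ((44/3)² + 270)² = (1936/9 + 270)² = (4366/9)² = 19061956/81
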